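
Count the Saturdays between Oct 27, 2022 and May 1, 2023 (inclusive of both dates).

27

Oct 27, 2022 is a Thursday.
From Oct 27, 2022 to May 1, 2023 is 187 days inclusive.
187 = 7 × 26 + 5, so there are 26 full weeks plus 5 extra days.
Each full week contributes one Saturday: 26 so far.
The 5 extra days are Thursday, Friday, Saturday, Sunday, Monday — 1 of them qualifies.
Total: 26 + 1 = 27.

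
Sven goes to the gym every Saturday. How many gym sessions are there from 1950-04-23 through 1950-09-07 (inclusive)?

1950-04-23 is a Sunday.
The range spans 138 days (inclusive of both endpoints).
138 = 7 × 19 + 5, so there are 19 full weeks plus 5 extra days.
Each full week contributes one Saturday: 19 so far.
The 5 extra days are Sunday, Monday, Tuesday, Wednesday, Thursday — none qualify.
Total: 19 + 0 = 19.

19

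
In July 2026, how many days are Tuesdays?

4

Jul 1, 2026 is a Wednesday.
That's 31 days from start to end, counting both.
31 = 7 × 4 + 3, so there are 4 full weeks plus 3 extra days.
Each full week contributes one Tuesday: 4 so far.
The 3 extra days are Wednesday, Thursday, Friday — none qualify.
Total: 4 + 0 = 4.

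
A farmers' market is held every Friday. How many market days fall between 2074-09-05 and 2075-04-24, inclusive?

33 Fridays

2074-09-05 is a Wednesday.
From 2074-09-05 to 2075-04-24 is 232 days inclusive.
232 = 7 × 33 + 1, so there are 33 full weeks plus 1 extra day.
Each full week contributes one Friday: 33 so far.
The 1 extra day is Wednesday — none qualify.
Total: 33 + 0 = 33.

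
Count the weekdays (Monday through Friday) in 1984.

Jan 1, 1984 is a Sunday.
From Jan 1, 1984 to Dec 31, 1984 is 366 days inclusive.
366 = 7 × 52 + 2, so there are 52 full weeks plus 2 extra days.
Each full week contributes 5 weekdays (Mon–Fri): 52 × 5 = 260.
The 2 extra days are Sunday, Monday — 1 of them qualifies.
Total: 260 + 1 = 261.

261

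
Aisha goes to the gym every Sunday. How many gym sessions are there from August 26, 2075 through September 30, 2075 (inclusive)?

5

August 26, 2075 is a Monday.
That's 36 days from start to end, counting both.
36 = 7 × 5 + 1, so there are 5 full weeks plus 1 extra day.
Each full week contributes one Sunday: 5 so far.
The 1 extra day is Monday — none qualify.
Total: 5 + 0 = 5.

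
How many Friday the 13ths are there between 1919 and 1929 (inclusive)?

Friday-the-13ths by year:
1919: Jun
1920: Feb, Aug
1921: May
1922: Jan, Oct
1923: Apr, Jul
1924: Jun
1925: Feb, Mar, Nov
1926: Aug
1927: May
1928: Jan, Apr, Jul
1929: Sep, Dec

19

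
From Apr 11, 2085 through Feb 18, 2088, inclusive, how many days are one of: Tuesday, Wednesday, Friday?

Apr 11, 2085 is a Wednesday.
From Apr 11, 2085 to Feb 18, 2088 is 1044 days inclusive.
1044 = 7 × 149 + 1, so there are 149 full weeks plus 1 extra day.
Each full week contributes 3 days from the set (Tue, Wed, Fri): 149 × 3 = 447.
The 1 extra day is Wednesday — 1 of them qualifies.
Total: 447 + 1 = 448.

448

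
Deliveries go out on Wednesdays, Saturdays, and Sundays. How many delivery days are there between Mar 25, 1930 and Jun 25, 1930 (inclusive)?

Mar 25, 1930 is a Tuesday.
The range spans 93 days (inclusive of both endpoints).
93 = 7 × 13 + 2, so there are 13 full weeks plus 2 extra days.
Each full week contributes 3 days from the set (Wed, Sat, Sun): 13 × 3 = 39.
The 2 extra days are Tuesday, Wednesday — 1 of them qualifies.
Total: 39 + 1 = 40.

40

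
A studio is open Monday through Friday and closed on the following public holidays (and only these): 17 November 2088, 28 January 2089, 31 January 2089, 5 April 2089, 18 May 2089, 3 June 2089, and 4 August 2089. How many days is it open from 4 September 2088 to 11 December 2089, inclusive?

323 working days

4 September 2088 is a Saturday.
That's 464 days from start to end, counting both.
464 = 7 × 66 + 2, so there are 66 full weeks plus 2 extra days.
Each full week contributes 5 weekdays (Mon–Fri): 66 × 5 = 330.
The 2 extra days are Saturday, Sunday — none qualify.
Total: 330 + 0 = 330.
Holidays: 17 November 2088 (Wed); 28 January 2089 (Fri); 31 January 2089 (Mon); 5 April 2089 (Tue); 18 May 2089 (Wed); 3 June 2089 (Fri); 4 August 2089 (Thu).
All 7 holidays fall on weekdays, so subtract 7.
Business days: 330 − 7 = 323.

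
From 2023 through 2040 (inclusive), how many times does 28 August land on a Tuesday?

3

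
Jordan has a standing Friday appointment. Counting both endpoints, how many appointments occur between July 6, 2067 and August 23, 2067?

July 6, 2067 is a Wednesday.
The range spans 49 days (inclusive of both endpoints).
49 = 7 × 7, so the span is exactly 7 full weeks.
Each full week contributes one Friday: 7 so far.
Total: 7.

7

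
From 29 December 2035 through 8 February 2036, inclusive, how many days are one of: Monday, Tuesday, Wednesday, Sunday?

29 December 2035 is a Saturday.
From 29 December 2035 to 8 February 2036 is 42 days inclusive.
42 = 7 × 6, so the span is exactly 6 full weeks.
Each full week contributes 4 days from the set (Mon, Tue, Wed, Sun): 6 × 4 = 24.

24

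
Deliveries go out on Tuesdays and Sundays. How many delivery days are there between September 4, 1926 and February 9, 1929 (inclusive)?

254

September 4, 1926 is a Saturday.
The range spans 890 days (inclusive of both endpoints).
890 = 7 × 127 + 1, so there are 127 full weeks plus 1 extra day.
Each full week contributes 2 days from the set (Tue, Sun): 127 × 2 = 254.
The 1 extra day is Sat — none qualify.
Total: 254 + 0 = 254.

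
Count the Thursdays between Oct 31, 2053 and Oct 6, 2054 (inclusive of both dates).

Oct 31, 2053 is a Friday.
That's 341 days from start to end, counting both.
341 = 7 × 48 + 5, so there are 48 full weeks plus 5 extra days.
Each full week contributes one Thursday: 48 so far.
The 5 extra days are Friday, Saturday, Sunday, Monday, Tuesday — none qualify.
Total: 48 + 0 = 48.

48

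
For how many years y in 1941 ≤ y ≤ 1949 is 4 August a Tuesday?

Day of week of August 4 in each year:
1941: Mon, 1942: Tue ✓, 1943: Wed, 1944: Fri, 1945: Sat, 1946: Sun, 1947: Mon, 1948: Wed, 1949: Thu
Tuesdays: 1942.

1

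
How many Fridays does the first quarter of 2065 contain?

13

Jan 1, 2065 is a Thursday.
That's 90 days from start to end, counting both.
90 = 7 × 12 + 6, so there are 12 full weeks plus 6 extra days.
Each full week contributes one Friday: 12 so far.
The 6 extra days are Thu, Fri, Sat, Sun, Mon, Tue — 1 of them qualifies.
Total: 12 + 1 = 13.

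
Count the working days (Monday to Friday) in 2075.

January 1, 2075 is a Tuesday.
From January 1, 2075 to December 31, 2075 is 365 days inclusive.
365 = 7 × 52 + 1, so there are 52 full weeks plus 1 extra day.
Each full week contributes 5 weekdays (Mon–Fri): 52 × 5 = 260.
The 1 extra day is Tuesday — 1 of them qualifies.
Total: 260 + 1 = 261.

261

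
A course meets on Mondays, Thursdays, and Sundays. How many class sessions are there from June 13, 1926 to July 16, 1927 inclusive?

171

June 13, 1926 is a Sunday.
From June 13, 1926 to July 16, 1927 is 399 days inclusive.
399 = 7 × 57, so the span is exactly 57 full weeks.
Each full week contributes 3 days from the set (Mon, Thu, Sun): 57 × 3 = 171.
Total: 171.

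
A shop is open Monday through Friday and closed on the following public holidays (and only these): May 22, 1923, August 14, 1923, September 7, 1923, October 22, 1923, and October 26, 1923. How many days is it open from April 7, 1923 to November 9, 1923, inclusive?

April 7, 1923 is a Saturday.
From April 7, 1923 to November 9, 1923 is 217 days inclusive.
217 = 7 × 31, so the span is exactly 31 full weeks.
Each full week contributes 5 weekdays (Mon–Fri): 31 × 5 = 155.
Total: 155.
Holidays: May 22, 1923 (Tue); August 14, 1923 (Tue); September 7, 1923 (Fri); October 22, 1923 (Mon); October 26, 1923 (Fri).
All 5 holidays fall on weekdays, so subtract 5.
Business days: 155 − 5 = 150.

150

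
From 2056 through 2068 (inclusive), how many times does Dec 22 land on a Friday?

Day of week of December 22 in each year:
2056: Fri ✓, 2057: Sat, 2058: Sun, 2059: Mon, 2060: Wed, 2061: Thu, 2062: Fri ✓, 2063: Sat, 2064: Mon, 2065: Tue, 2066: Wed, 2067: Thu, 2068: Sat
Fridays: 2056, 2062.

2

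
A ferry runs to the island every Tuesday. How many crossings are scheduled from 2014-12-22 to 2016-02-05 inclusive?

59 Tuesdays

2014-12-22 is a Monday.
The range spans 411 days (inclusive of both endpoints).
411 = 7 × 58 + 5, so there are 58 full weeks plus 5 extra days.
Each full week contributes one Tuesday: 58 so far.
The 5 extra days are Monday, Tuesday, Wednesday, Thursday, Friday — 1 of them qualifies.
Total: 58 + 1 = 59.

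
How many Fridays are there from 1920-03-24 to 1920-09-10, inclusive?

25 Fridays

1920-03-24 is a Wednesday.
The range spans 171 days (inclusive of both endpoints).
171 = 7 × 24 + 3, so there are 24 full weeks plus 3 extra days.
Each full week contributes one Friday: 24 so far.
The 3 extra days are Wednesday, Thursday, Friday — 1 of them qualifies.
Total: 24 + 1 = 25.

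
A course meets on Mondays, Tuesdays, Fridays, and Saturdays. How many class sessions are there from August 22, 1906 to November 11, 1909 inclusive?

August 22, 1906 is a Wednesday.
The range spans 1178 days (inclusive of both endpoints).
1178 = 7 × 168 + 2, so there are 168 full weeks plus 2 extra days.
Each full week contributes 4 days from the set (Mon, Tue, Fri, Sat): 168 × 4 = 672.
The 2 extra days are Wednesday, Thursday — none qualify.
Total: 672 + 0 = 672.

672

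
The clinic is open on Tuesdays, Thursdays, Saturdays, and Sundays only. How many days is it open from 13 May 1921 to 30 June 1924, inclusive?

654

13 May 1921 is a Friday.
From 13 May 1921 to 30 June 1924 is 1145 days inclusive.
1145 = 7 × 163 + 4, so there are 163 full weeks plus 4 extra days.
Each full week contributes 4 days from the set (Tue, Thu, Sat, Sun): 163 × 4 = 652.
The 4 extra days are Friday, Saturday, Sunday, Monday — 2 of them qualify.
Total: 652 + 2 = 654.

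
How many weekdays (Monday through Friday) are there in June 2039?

22

2039-06-01 is a Wednesday.
From 2039-06-01 to 2039-06-30 is 30 days inclusive.
30 = 7 × 4 + 2, so there are 4 full weeks plus 2 extra days.
Each full week contributes 5 weekdays (Mon–Fri): 4 × 5 = 20.
The 2 extra days are Wed, Thu — 2 of them qualify.
Total: 20 + 2 = 22.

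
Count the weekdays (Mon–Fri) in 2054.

261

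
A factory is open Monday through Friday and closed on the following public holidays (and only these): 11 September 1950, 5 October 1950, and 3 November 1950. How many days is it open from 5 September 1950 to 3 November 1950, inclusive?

5 September 1950 is a Tuesday.
The range spans 60 days (inclusive of both endpoints).
60 = 7 × 8 + 4, so there are 8 full weeks plus 4 extra days.
Each full week contributes 5 weekdays (Mon–Fri): 8 × 5 = 40.
The 4 extra days are Tue, Wed, Thu, Fri — 4 of them qualify.
Total: 40 + 4 = 44.
Holidays: 11 September 1950 (Mon); 5 October 1950 (Thu); 3 November 1950 (Fri).
All 3 holidays fall on weekdays, so subtract 3.
Business days: 44 − 3 = 41.

41 working days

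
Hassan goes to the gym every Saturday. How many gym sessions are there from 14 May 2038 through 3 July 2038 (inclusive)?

14 May 2038 is a Friday.
That's 51 days from start to end, counting both.
51 = 7 × 7 + 2, so there are 7 full weeks plus 2 extra days.
Each full week contributes one Saturday: 7 so far.
The 2 extra days are Fri, Sat — 1 of them qualifies.
Total: 7 + 1 = 8.

8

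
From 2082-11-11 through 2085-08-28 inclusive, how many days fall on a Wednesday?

146 Wednesdays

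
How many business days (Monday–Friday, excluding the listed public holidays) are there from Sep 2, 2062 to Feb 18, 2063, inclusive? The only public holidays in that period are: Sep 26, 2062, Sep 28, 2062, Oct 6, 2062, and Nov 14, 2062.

116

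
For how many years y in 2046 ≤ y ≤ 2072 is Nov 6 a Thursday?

4

Day of week of November 6 in each year:
2046: Tue, 2047: Wed, 2048: Fri, 2049: Sat, 2050: Sun, 2051: Mon, 2052: Wed, 2053: Thu ✓, 2054: Fri, 2055: Sat, 2056: Mon, 2057: Tue, 2058: Wed, 2059: Thu ✓, 2060: Sat, 2061: Sun, 2062: Mon, 2063: Tue, 2064: Thu ✓, 2065: Fri, 2066: Sat, 2067: Sun, 2068: Tue, 2069: Wed, 2070: Thu ✓, 2071: Fri, 2072: Sun
Thursdays: 2053, 2059, 2064, 2070.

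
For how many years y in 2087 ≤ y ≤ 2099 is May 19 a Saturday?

Day of week of May 19 in each year:
2087: Mon, 2088: Wed, 2089: Thu, 2090: Fri, 2091: Sat ✓, 2092: Mon, 2093: Tue, 2094: Wed, 2095: Thu, 2096: Sat ✓, 2097: Sun, 2098: Mon, 2099: Tue
Saturdays: 2091, 2096.

2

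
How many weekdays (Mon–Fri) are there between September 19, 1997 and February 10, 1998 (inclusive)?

103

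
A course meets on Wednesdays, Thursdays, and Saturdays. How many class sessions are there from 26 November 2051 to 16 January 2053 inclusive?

26 November 2051 is a Sunday.
The range spans 418 days (inclusive of both endpoints).
418 = 7 × 59 + 5, so there are 59 full weeks plus 5 extra days.
Each full week contributes 3 days from the set (Wed, Thu, Sat): 59 × 3 = 177.
The 5 extra days are Sunday, Monday, Tuesday, Wednesday, Thursday — 2 of them qualify.
Total: 177 + 2 = 179.

179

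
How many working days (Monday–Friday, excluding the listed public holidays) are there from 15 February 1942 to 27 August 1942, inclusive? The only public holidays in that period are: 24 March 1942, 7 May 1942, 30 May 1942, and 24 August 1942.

136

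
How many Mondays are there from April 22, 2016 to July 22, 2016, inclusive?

April 22, 2016 is a Friday.
That's 92 days from start to end, counting both.
92 = 7 × 13 + 1, so there are 13 full weeks plus 1 extra day.
Each full week contributes one Monday: 13 so far.
The 1 extra day is Friday — none qualify.
Total: 13 + 0 = 13.

13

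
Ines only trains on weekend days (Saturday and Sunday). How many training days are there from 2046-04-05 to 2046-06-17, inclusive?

2046-04-05 is a Thursday.
That's 74 days from start to end, counting both.
74 = 7 × 10 + 4, so there are 10 full weeks plus 4 extra days.
Each full week contributes 2 weekend days (Sat, Sun): 10 × 2 = 20.
The 4 extra days are Thursday, Friday, Saturday, Sunday — 2 of them qualify.
Total: 20 + 2 = 22.

22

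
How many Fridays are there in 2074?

52

January 1, 2074 is a Monday.
From January 1, 2074 to December 31, 2074 is 365 days inclusive.
365 = 7 × 52 + 1, so there are 52 full weeks plus 1 extra day.
Each full week contributes one Friday: 52 so far.
The 1 extra day is Mon — none qualify.
Total: 52 + 0 = 52.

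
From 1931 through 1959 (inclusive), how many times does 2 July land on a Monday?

4

Day of week of July 2 in each year:
1931: Thu, 1932: Sat, 1933: Sun, 1934: Mon ✓, 1935: Tue, 1936: Thu, 1937: Fri, 1938: Sat, 1939: Sun, 1940: Tue, 1941: Wed, 1942: Thu, 1943: Fri, 1944: Sun, 1945: Mon ✓, 1946: Tue, 1947: Wed, 1948: Fri, 1949: Sat, 1950: Sun, 1951: Mon ✓, 1952: Wed, 1953: Thu, 1954: Fri, 1955: Sat, 1956: Mon ✓, 1957: Tue, 1958: Wed, 1959: Thu
Mondays: 1934, 1945, 1951, 1956.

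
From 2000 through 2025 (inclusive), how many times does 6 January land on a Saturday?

4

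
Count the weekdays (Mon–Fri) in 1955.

Jan 1, 1955 is a Saturday.
From Jan 1, 1955 to Dec 31, 1955 is 365 days inclusive.
365 = 7 × 52 + 1, so there are 52 full weeks plus 1 extra day.
Each full week contributes 5 weekdays (Mon–Fri): 52 × 5 = 260.
The 1 extra day is Saturday — none qualify.
Total: 260 + 0 = 260.

260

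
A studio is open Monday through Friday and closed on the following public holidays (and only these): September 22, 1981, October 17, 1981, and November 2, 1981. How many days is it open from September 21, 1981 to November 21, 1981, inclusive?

43 working days

September 21, 1981 is a Monday.
That's 62 days from start to end, counting both.
62 = 7 × 8 + 6, so there are 8 full weeks plus 6 extra days.
Each full week contributes 5 weekdays (Mon–Fri): 8 × 5 = 40.
The 6 extra days are Mon, Tue, Wed, Thu, Fri, Sat — 5 of them qualify.
Total: 40 + 5 = 45.
Holidays: September 22, 1981 (Tue); October 17, 1981 (Sat); November 2, 1981 (Mon).
2 of the 3 holidays fall on weekdays; the rest are weekends and were already excluded.
Business days: 45 − 2 = 43.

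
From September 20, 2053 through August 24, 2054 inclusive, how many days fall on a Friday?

September 20, 2053 is a Saturday.
That's 339 days from start to end, counting both.
339 = 7 × 48 + 3, so there are 48 full weeks plus 3 extra days.
Each full week contributes one Friday: 48 so far.
The 3 extra days are Saturday, Sunday, Monday — none qualify.
Total: 48 + 0 = 48.

48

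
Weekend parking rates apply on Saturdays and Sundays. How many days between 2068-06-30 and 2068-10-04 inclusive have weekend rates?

2068-06-30 is a Saturday.
That's 97 days from start to end, counting both.
97 = 7 × 13 + 6, so there are 13 full weeks plus 6 extra days.
Each full week contributes 2 weekend days (Sat, Sun): 13 × 2 = 26.
The 6 extra days are Sat, Sun, Mon, Tue, Wed, Thu — 2 of them qualify.
Total: 26 + 2 = 28.

28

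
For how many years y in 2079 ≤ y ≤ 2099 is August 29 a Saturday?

3

Day of week of August 29 in each year:
2079: Tue, 2080: Thu, 2081: Fri, 2082: Sat ✓, 2083: Sun, 2084: Tue, 2085: Wed, 2086: Thu, 2087: Fri, 2088: Sun, 2089: Mon, 2090: Tue, 2091: Wed, 2092: Fri, 2093: Sat ✓, 2094: Sun, 2095: Mon, 2096: Wed, 2097: Thu, 2098: Fri, 2099: Sat ✓
Saturdays: 2082, 2093, 2099.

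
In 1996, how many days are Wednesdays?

52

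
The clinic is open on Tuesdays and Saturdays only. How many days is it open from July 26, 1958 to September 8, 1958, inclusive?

13

July 26, 1958 is a Saturday.
The range spans 45 days (inclusive of both endpoints).
45 = 7 × 6 + 3, so there are 6 full weeks plus 3 extra days.
Each full week contributes 2 days from the set (Tue, Sat): 6 × 2 = 12.
The 3 extra days are Saturday, Sunday, Monday — 1 of them qualifies.
Total: 12 + 1 = 13.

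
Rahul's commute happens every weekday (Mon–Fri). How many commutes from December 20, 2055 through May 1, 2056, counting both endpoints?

December 20, 2055 is a Monday.
From December 20, 2055 to May 1, 2056 is 134 days inclusive.
134 = 7 × 19 + 1, so there are 19 full weeks plus 1 extra day.
Each full week contributes 5 weekdays (Mon–Fri): 19 × 5 = 95.
The 1 extra day is Mon — 1 of them qualifies.
Total: 95 + 1 = 96.

96 weekdays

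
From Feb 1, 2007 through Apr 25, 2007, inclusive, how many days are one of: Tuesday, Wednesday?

24

Feb 1, 2007 is a Thursday.
The range spans 84 days (inclusive of both endpoints).
84 = 7 × 12, so the span is exactly 12 full weeks.
Each full week contributes 2 days from the set (Tue, Wed): 12 × 2 = 24.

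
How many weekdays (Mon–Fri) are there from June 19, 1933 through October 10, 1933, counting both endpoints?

82

June 19, 1933 is a Monday.
The range spans 114 days (inclusive of both endpoints).
114 = 7 × 16 + 2, so there are 16 full weeks plus 2 extra days.
Each full week contributes 5 weekdays (Mon–Fri): 16 × 5 = 80.
The 2 extra days are Mon, Tue — 2 of them qualify.
Total: 80 + 2 = 82.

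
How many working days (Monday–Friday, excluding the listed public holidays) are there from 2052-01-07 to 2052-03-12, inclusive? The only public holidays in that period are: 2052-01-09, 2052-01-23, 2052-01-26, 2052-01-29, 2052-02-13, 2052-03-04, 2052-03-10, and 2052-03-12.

40

2052-01-07 is a Sunday.
From 2052-01-07 to 2052-03-12 is 66 days inclusive.
66 = 7 × 9 + 3, so there are 9 full weeks plus 3 extra days.
Each full week contributes 5 weekdays (Mon–Fri): 9 × 5 = 45.
The 3 extra days are Sunday, Monday, Tuesday — 2 of them qualify.
Total: 45 + 2 = 47.
Holidays: 2052-01-09 (Tue); 2052-01-23 (Tue); 2052-01-26 (Fri); 2052-01-29 (Mon); 2052-02-13 (Tue); 2052-03-04 (Mon); 2052-03-10 (Sun); 2052-03-12 (Tue).
7 of the 8 holidays fall on weekdays; the rest are weekends and were already excluded.
Business days: 47 − 7 = 40.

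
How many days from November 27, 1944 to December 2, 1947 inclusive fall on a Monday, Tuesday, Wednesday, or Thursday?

November 27, 1944 is a Monday.
From November 27, 1944 to December 2, 1947 is 1101 days inclusive.
1101 = 7 × 157 + 2, so there are 157 full weeks plus 2 extra days.
Each full week contributes 4 days from the set (Mon, Tue, Wed, Thu): 157 × 4 = 628.
The 2 extra days are Mon, Tue — 2 of them qualify.
Total: 628 + 2 = 630.

630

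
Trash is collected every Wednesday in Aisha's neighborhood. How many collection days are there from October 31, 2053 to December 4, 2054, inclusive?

57 Wednesdays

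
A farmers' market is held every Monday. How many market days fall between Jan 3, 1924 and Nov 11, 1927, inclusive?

Jan 3, 1924 is a Thursday.
From Jan 3, 1924 to Nov 11, 1927 is 1409 days inclusive.
1409 = 7 × 201 + 2, so there are 201 full weeks plus 2 extra days.
Each full week contributes one Monday: 201 so far.
The 2 extra days are Thu, Fri — none qualify.
Total: 201 + 0 = 201.

201 Mondays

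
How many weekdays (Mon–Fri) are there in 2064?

Jan 1, 2064 is a Tuesday.
The range spans 366 days (inclusive of both endpoints).
366 = 7 × 52 + 2, so there are 52 full weeks plus 2 extra days.
Each full week contributes 5 weekdays (Mon–Fri): 52 × 5 = 260.
The 2 extra days are Tue, Wed — 2 of them qualify.
Total: 260 + 2 = 262.

262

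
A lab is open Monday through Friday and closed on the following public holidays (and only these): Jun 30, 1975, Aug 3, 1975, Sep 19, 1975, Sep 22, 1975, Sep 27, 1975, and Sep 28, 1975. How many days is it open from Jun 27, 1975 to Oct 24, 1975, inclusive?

83 business days

Jun 27, 1975 is a Friday.
The range spans 120 days (inclusive of both endpoints).
120 = 7 × 17 + 1, so there are 17 full weeks plus 1 extra day.
Each full week contributes 5 weekdays (Mon–Fri): 17 × 5 = 85.
The 1 extra day is Friday — 1 of them qualifies.
Total: 85 + 1 = 86.
Holidays: Jun 30, 1975 (Mon); Aug 3, 1975 (Sun); Sep 19, 1975 (Fri); Sep 22, 1975 (Mon); Sep 27, 1975 (Sat); Sep 28, 1975 (Sun).
3 of the 6 holidays fall on weekdays; the rest are weekends and were already excluded.
Business days: 86 − 3 = 83.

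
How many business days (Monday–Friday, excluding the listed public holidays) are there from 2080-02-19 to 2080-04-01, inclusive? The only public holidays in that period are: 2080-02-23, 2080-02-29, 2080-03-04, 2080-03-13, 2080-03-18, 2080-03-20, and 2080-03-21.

2080-02-19 is a Monday.
From 2080-02-19 to 2080-04-01 is 43 days inclusive.
43 = 7 × 6 + 1, so there are 6 full weeks plus 1 extra day.
Each full week contributes 5 weekdays (Mon–Fri): 6 × 5 = 30.
The 1 extra day is Monday — 1 of them qualifies.
Total: 30 + 1 = 31.
Holidays: 2080-02-23 (Fri); 2080-02-29 (Thu); 2080-03-04 (Mon); 2080-03-13 (Wed); 2080-03-18 (Mon); 2080-03-20 (Wed); 2080-03-21 (Thu).
All 7 holidays fall on weekdays, so subtract 7.
Business days: 31 − 7 = 24.

24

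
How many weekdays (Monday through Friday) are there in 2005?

260

1 January 2005 is a Saturday.
That's 365 days from start to end, counting both.
365 = 7 × 52 + 1, so there are 52 full weeks plus 1 extra day.
Each full week contributes 5 weekdays (Mon–Fri): 52 × 5 = 260.
The 1 extra day is Saturday — none qualify.
Total: 260 + 0 = 260.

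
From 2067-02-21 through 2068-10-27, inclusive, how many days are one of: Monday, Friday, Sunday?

263

2067-02-21 is a Monday.
The range spans 615 days (inclusive of both endpoints).
615 = 7 × 87 + 6, so there are 87 full weeks plus 6 extra days.
Each full week contributes 3 days from the set (Mon, Fri, Sun): 87 × 3 = 261.
The 6 extra days are Mon, Tue, Wed, Thu, Fri, Sat — 2 of them qualify.
Total: 261 + 2 = 263.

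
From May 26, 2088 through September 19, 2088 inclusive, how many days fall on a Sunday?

May 26, 2088 is a Wednesday.
The range spans 117 days (inclusive of both endpoints).
117 = 7 × 16 + 5, so there are 16 full weeks plus 5 extra days.
Each full week contributes one Sunday: 16 so far.
The 5 extra days are Wednesday, Thursday, Friday, Saturday, Sunday — 1 of them qualifies.
Total: 16 + 1 = 17.

17 Sundays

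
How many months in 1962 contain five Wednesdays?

4

A month has five Wednesdays exactly when Wednesday falls within its first (length − 28) days.
Jan: 31 days, starts Mon → 5 of Mon, Tue, Wed ✓
Feb: 28 days, starts Thu → 5 of (none)
Mar: 31 days, starts Thu → 5 of Thu, Fri, Sat
Apr: 30 days, starts Sun → 5 of Sun, Mon
May: 31 days, starts Tue → 5 of Tue, Wed, Thu ✓
Jun: 30 days, starts Fri → 5 of Fri, Sat
Jul: 31 days, starts Sun → 5 of Sun, Mon, Tue
Aug: 31 days, starts Wed → 5 of Wed, Thu, Fri ✓
Sep: 30 days, starts Sat → 5 of Sat, Sun
Oct: 31 days, starts Mon → 5 of Mon, Tue, Wed ✓
Nov: 30 days, starts Thu → 5 of Thu, Fri
Dec: 31 days, starts Sat → 5 of Sat, Sun, Mon
Months with five Wednesdays: Jan, May, Aug, Oct.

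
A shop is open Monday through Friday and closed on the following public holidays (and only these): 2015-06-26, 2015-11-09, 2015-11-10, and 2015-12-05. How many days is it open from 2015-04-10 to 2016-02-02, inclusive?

210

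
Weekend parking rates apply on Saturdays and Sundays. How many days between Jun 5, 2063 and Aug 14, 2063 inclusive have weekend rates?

20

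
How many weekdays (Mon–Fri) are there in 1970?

261 weekdays

Jan 1, 1970 is a Thursday.
From Jan 1, 1970 to Dec 31, 1970 is 365 days inclusive.
365 = 7 × 52 + 1, so there are 52 full weeks plus 1 extra day.
Each full week contributes 5 weekdays (Mon–Fri): 52 × 5 = 260.
The 1 extra day is Thu — 1 of them qualifies.
Total: 260 + 1 = 261.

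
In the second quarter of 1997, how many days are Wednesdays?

13

1997-04-01 is a Tuesday.
From 1997-04-01 to 1997-06-30 is 91 days inclusive.
91 = 7 × 13, so the span is exactly 13 full weeks.
Each full week contributes one Wednesday: 13 so far.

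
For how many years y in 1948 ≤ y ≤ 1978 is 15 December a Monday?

Day of week of December 15 in each year:
1948: Wed, 1949: Thu, 1950: Fri, 1951: Sat, 1952: Mon ✓, 1953: Tue, 1954: Wed, 1955: Thu, 1956: Sat, 1957: Sun, 1958: Mon ✓, 1959: Tue, 1960: Thu, 1961: Fri, 1962: Sat, 1963: Sun, 1964: Tue, 1965: Wed, 1966: Thu, 1967: Fri, 1968: Sun, 1969: Mon ✓, 1970: Tue, 1971: Wed, 1972: Fri, 1973: Sat, 1974: Sun, 1975: Mon ✓, 1976: Wed, 1977: Thu, 1978: Fri
Mondays: 1952, 1958, 1969, 1975.

4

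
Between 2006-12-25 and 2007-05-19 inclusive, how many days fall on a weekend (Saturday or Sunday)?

2006-12-25 is a Monday.
From 2006-12-25 to 2007-05-19 is 146 days inclusive.
146 = 7 × 20 + 6, so there are 20 full weeks plus 6 extra days.
Each full week contributes 2 weekend days (Sat, Sun): 20 × 2 = 40.
The 6 extra days are Mon, Tue, Wed, Thu, Fri, Sat — 1 of them qualifies.
Total: 40 + 1 = 41.

41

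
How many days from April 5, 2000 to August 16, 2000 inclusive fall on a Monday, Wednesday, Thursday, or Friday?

77

April 5, 2000 is a Wednesday.
The range spans 134 days (inclusive of both endpoints).
134 = 7 × 19 + 1, so there are 19 full weeks plus 1 extra day.
Each full week contributes 4 days from the set (Mon, Wed, Thu, Fri): 19 × 4 = 76.
The 1 extra day is Wed — 1 of them qualifies.
Total: 76 + 1 = 77.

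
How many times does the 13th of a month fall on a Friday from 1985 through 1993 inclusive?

Friday-the-13ths by year:
1985: Sep, Dec
1986: Jun
1987: Feb, Mar, Nov
1988: May
1989: Jan, Oct
1990: Apr, Jul
1991: Sep, Dec
1992: Mar, Nov
1993: Aug

16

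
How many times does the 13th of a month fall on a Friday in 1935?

The 13th falls on a Friday when the month's 13th has weekday Fri.
Jan 13 is Sun; Feb 13 is Wed; Mar 13 is Wed; Apr 13 is Sat; May 13 is Mon; Jun 13 is Thu; Jul 13 is Sat; Aug 13 is Tue; Sep 13 is Fri ✓; Oct 13 is Sun; Nov 13 is Wed; Dec 13 is Fri ✓.
Friday the 13ths: Sep, Dec.

2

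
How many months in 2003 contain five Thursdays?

A month has five Thursdays exactly when Thursday falls within its first (length − 28) days.
Jan: 31 days, starts Wed → 5 of Wed, Thu, Fri ✓
Feb: 28 days, starts Sat → 5 of (none)
Mar: 31 days, starts Sat → 5 of Sat, Sun, Mon
Apr: 30 days, starts Tue → 5 of Tue, Wed
May: 31 days, starts Thu → 5 of Thu, Fri, Sat ✓
Jun: 30 days, starts Sun → 5 of Sun, Mon
Jul: 31 days, starts Tue → 5 of Tue, Wed, Thu ✓
Aug: 31 days, starts Fri → 5 of Fri, Sat, Sun
Sep: 30 days, starts Mon → 5 of Mon, Tue
Oct: 31 days, starts Wed → 5 of Wed, Thu, Fri ✓
Nov: 30 days, starts Sat → 5 of Sat, Sun
Dec: 31 days, starts Mon → 5 of Mon, Tue, Wed
Months with five Thursdays: Jan, May, Jul, Oct.

4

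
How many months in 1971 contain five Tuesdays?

4

A month has five Tuesdays exactly when Tuesday falls within its first (length − 28) days.
Jan: 31 days, starts Fri → 5 of Fri, Sat, Sun
Feb: 28 days, starts Mon → 5 of (none)
Mar: 31 days, starts Mon → 5 of Mon, Tue, Wed ✓
Apr: 30 days, starts Thu → 5 of Thu, Fri
May: 31 days, starts Sat → 5 of Sat, Sun, Mon
Jun: 30 days, starts Tue → 5 of Tue, Wed ✓
Jul: 31 days, starts Thu → 5 of Thu, Fri, Sat
Aug: 31 days, starts Sun → 5 of Sun, Mon, Tue ✓
Sep: 30 days, starts Wed → 5 of Wed, Thu
Oct: 31 days, starts Fri → 5 of Fri, Sat, Sun
Nov: 30 days, starts Mon → 5 of Mon, Tue ✓
Dec: 31 days, starts Wed → 5 of Wed, Thu, Fri
Months with five Tuesdays: Mar, Jun, Aug, Nov.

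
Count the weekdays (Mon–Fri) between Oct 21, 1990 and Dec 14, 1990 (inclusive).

40 weekdays

Oct 21, 1990 is a Sunday.
From Oct 21, 1990 to Dec 14, 1990 is 55 days inclusive.
55 = 7 × 7 + 6, so there are 7 full weeks plus 6 extra days.
Each full week contributes 5 weekdays (Mon–Fri): 7 × 5 = 35.
The 6 extra days are Sun, Mon, Tue, Wed, Thu, Fri — 5 of them qualify.
Total: 35 + 5 = 40.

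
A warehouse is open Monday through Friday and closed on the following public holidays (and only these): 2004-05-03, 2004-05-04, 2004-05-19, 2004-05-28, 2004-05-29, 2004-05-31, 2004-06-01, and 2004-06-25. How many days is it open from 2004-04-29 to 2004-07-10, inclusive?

2004-04-29 is a Thursday.
From 2004-04-29 to 2004-07-10 is 73 days inclusive.
73 = 7 × 10 + 3, so there are 10 full weeks plus 3 extra days.
Each full week contributes 5 weekdays (Mon–Fri): 10 × 5 = 50.
The 3 extra days are Thu, Fri, Sat — 2 of them qualify.
Total: 50 + 2 = 52.
Holidays: 2004-05-03 (Mon); 2004-05-04 (Tue); 2004-05-19 (Wed); 2004-05-28 (Fri); 2004-05-29 (Sat); 2004-05-31 (Mon); 2004-06-01 (Tue); 2004-06-25 (Fri).
7 of the 8 holidays fall on weekdays; the rest are weekends and were already excluded.
Business days: 52 − 7 = 45.

45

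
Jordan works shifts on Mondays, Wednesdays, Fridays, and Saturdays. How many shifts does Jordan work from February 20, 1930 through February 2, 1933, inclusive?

616

February 20, 1930 is a Thursday.
From February 20, 1930 to February 2, 1933 is 1079 days inclusive.
1079 = 7 × 154 + 1, so there are 154 full weeks plus 1 extra day.
Each full week contributes 4 days from the set (Mon, Wed, Fri, Sat): 154 × 4 = 616.
The 1 extra day is Thu — none qualify.
Total: 616 + 0 = 616.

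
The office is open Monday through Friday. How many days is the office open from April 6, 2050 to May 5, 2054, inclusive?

1065

April 6, 2050 is a Wednesday.
From April 6, 2050 to May 5, 2054 is 1491 days inclusive.
1491 = 7 × 213, so the span is exactly 213 full weeks.
Each full week contributes 5 weekdays (Mon–Fri): 213 × 5 = 1065.
Total: 1065.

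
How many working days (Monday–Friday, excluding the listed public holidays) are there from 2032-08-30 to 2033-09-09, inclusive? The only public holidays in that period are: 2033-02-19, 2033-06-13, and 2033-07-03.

2032-08-30 is a Monday.
From 2032-08-30 to 2033-09-09 is 376 days inclusive.
376 = 7 × 53 + 5, so there are 53 full weeks plus 5 extra days.
Each full week contributes 5 weekdays (Mon–Fri): 53 × 5 = 265.
The 5 extra days are Monday, Tuesday, Wednesday, Thursday, Friday — 5 of them qualify.
Total: 265 + 5 = 270.
Holidays: 2033-02-19 (Sat); 2033-06-13 (Mon); 2033-07-03 (Sun).
1 of the 3 holidays fall on weekdays; the rest are weekends and were already excluded.
Business days: 270 − 1 = 269.

269 working days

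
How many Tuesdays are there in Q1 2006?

2006-01-01 is a Sunday.
The range spans 90 days (inclusive of both endpoints).
90 = 7 × 12 + 6, so there are 12 full weeks plus 6 extra days.
Each full week contributes one Tuesday: 12 so far.
The 6 extra days are Sun, Mon, Tue, Wed, Thu, Fri — 1 of them qualifies.
Total: 12 + 1 = 13.

13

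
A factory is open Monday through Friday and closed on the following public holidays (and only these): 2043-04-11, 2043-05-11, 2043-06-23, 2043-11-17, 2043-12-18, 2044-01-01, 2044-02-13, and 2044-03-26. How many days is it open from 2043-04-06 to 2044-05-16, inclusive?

2043-04-06 is a Monday.
From 2043-04-06 to 2044-05-16 is 407 days inclusive.
407 = 7 × 58 + 1, so there are 58 full weeks plus 1 extra day.
Each full week contributes 5 weekdays (Mon–Fri): 58 × 5 = 290.
The 1 extra day is Monday — 1 of them qualifies.
Total: 290 + 1 = 291.
Holidays: 2043-04-11 (Sat); 2043-05-11 (Mon); 2043-06-23 (Tue); 2043-11-17 (Tue); 2043-12-18 (Fri); 2044-01-01 (Fri); 2044-02-13 (Sat); 2044-03-26 (Sat).
5 of the 8 holidays fall on weekdays; the rest are weekends and were already excluded.
Business days: 291 − 5 = 286.

286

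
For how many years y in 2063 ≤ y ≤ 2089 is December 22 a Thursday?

4

Day of week of December 22 in each year:
2063: Sat, 2064: Mon, 2065: Tue, 2066: Wed, 2067: Thu ✓, 2068: Sat, 2069: Sun, 2070: Mon, 2071: Tue, 2072: Thu ✓, 2073: Fri, 2074: Sat, 2075: Sun, 2076: Tue, 2077: Wed, 2078: Thu ✓, 2079: Fri, 2080: Sun, 2081: Mon, 2082: Tue, 2083: Wed, 2084: Fri, 2085: Sat, 2086: Sun, 2087: Mon, 2088: Wed, 2089: Thu ✓
Thursdays: 2067, 2072, 2078, 2089.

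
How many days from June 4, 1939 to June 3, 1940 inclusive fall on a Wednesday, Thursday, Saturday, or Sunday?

209

June 4, 1939 is a Sunday.
That's 366 days from start to end, counting both.
366 = 7 × 52 + 2, so there are 52 full weeks plus 2 extra days.
Each full week contributes 4 days from the set (Wed, Thu, Sat, Sun): 52 × 4 = 208.
The 2 extra days are Sunday, Monday — 1 of them qualifies.
Total: 208 + 1 = 209.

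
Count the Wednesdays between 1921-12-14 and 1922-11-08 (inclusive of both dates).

1921-12-14 is a Wednesday.
The range spans 330 days (inclusive of both endpoints).
330 = 7 × 47 + 1, so there are 47 full weeks plus 1 extra day.
Each full week contributes one Wednesday: 47 so far.
The 1 extra day is Wednesday — 1 of them qualifies.
Total: 47 + 1 = 48.

48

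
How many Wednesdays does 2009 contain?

52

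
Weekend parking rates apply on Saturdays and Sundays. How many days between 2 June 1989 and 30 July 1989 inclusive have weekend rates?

18

2 June 1989 is a Friday.
From 2 June 1989 to 30 July 1989 is 59 days inclusive.
59 = 7 × 8 + 3, so there are 8 full weeks plus 3 extra days.
Each full week contributes 2 weekend days (Sat, Sun): 8 × 2 = 16.
The 3 extra days are Fri, Sat, Sun — 2 of them qualify.
Total: 16 + 2 = 18.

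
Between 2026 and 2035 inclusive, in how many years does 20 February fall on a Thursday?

Day of week of February 20 in each year:
2026: Fri, 2027: Sat, 2028: Sun, 2029: Tue, 2030: Wed, 2031: Thu ✓, 2032: Fri, 2033: Sun, 2034: Mon, 2035: Tue
Thursdays: 2031.

1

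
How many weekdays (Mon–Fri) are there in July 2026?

23

Jul 1, 2026 is a Wednesday.
The range spans 31 days (inclusive of both endpoints).
31 = 7 × 4 + 3, so there are 4 full weeks plus 3 extra days.
Each full week contributes 5 weekdays (Mon–Fri): 4 × 5 = 20.
The 3 extra days are Wed, Thu, Fri — 3 of them qualify.
Total: 20 + 3 = 23.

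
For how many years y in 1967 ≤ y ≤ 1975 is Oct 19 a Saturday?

Day of week of October 19 in each year:
1967: Thu, 1968: Sat ✓, 1969: Sun, 1970: Mon, 1971: Tue, 1972: Thu, 1973: Fri, 1974: Sat ✓, 1975: Sun
Saturdays: 1968, 1974.

2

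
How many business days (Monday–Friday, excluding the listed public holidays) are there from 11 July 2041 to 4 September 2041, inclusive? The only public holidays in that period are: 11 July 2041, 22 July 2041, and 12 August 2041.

37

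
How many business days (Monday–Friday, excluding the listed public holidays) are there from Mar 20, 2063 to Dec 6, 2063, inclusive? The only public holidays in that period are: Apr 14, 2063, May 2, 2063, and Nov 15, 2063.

186

Mar 20, 2063 is a Tuesday.
From Mar 20, 2063 to Dec 6, 2063 is 262 days inclusive.
262 = 7 × 37 + 3, so there are 37 full weeks plus 3 extra days.
Each full week contributes 5 weekdays (Mon–Fri): 37 × 5 = 185.
The 3 extra days are Tuesday, Wednesday, Thursday — 3 of them qualify.
Total: 185 + 3 = 188.
Holidays: Apr 14, 2063 (Sat); May 2, 2063 (Wed); Nov 15, 2063 (Thu).
2 of the 3 holidays fall on weekdays; the rest are weekends and were already excluded.
Business days: 188 − 2 = 186.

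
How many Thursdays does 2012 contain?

52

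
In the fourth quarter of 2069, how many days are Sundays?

2069-10-01 is a Tuesday.
From 2069-10-01 to 2069-12-31 is 92 days inclusive.
92 = 7 × 13 + 1, so there are 13 full weeks plus 1 extra day.
Each full week contributes one Sunday: 13 so far.
The 1 extra day is Tuesday — none qualify.
Total: 13 + 0 = 13.

13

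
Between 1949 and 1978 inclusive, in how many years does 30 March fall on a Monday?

4

Day of week of March 30 in each year:
1949: Wed, 1950: Thu, 1951: Fri, 1952: Sun, 1953: Mon ✓, 1954: Tue, 1955: Wed, 1956: Fri, 1957: Sat, 1958: Sun, 1959: Mon ✓, 1960: Wed, 1961: Thu, 1962: Fri, 1963: Sat, 1964: Mon ✓, 1965: Tue, 1966: Wed, 1967: Thu, 1968: Sat, 1969: Sun, 1970: Mon ✓, 1971: Tue, 1972: Thu, 1973: Fri, 1974: Sat, 1975: Sun, 1976: Tue, 1977: Wed, 1978: Thu
Mondays: 1953, 1959, 1964, 1970.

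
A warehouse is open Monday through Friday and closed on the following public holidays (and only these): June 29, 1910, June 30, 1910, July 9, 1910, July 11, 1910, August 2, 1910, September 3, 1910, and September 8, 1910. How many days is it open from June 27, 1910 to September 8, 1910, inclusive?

49 business days

June 27, 1910 is a Monday.
That's 74 days from start to end, counting both.
74 = 7 × 10 + 4, so there are 10 full weeks plus 4 extra days.
Each full week contributes 5 weekdays (Mon–Fri): 10 × 5 = 50.
The 4 extra days are Monday, Tuesday, Wednesday, Thursday — 4 of them qualify.
Total: 50 + 4 = 54.
Holidays: June 29, 1910 (Wed); June 30, 1910 (Thu); July 9, 1910 (Sat); July 11, 1910 (Mon); August 2, 1910 (Tue); September 3, 1910 (Sat); September 8, 1910 (Thu).
5 of the 7 holidays fall on weekdays; the rest are weekends and were already excluded.
Business days: 54 − 5 = 49.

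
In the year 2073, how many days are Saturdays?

52

January 1, 2073 is a Sunday.
From January 1, 2073 to December 31, 2073 is 365 days inclusive.
365 = 7 × 52 + 1, so there are 52 full weeks plus 1 extra day.
Each full week contributes one Saturday: 52 so far.
The 1 extra day is Sunday — none qualify.
Total: 52 + 0 = 52.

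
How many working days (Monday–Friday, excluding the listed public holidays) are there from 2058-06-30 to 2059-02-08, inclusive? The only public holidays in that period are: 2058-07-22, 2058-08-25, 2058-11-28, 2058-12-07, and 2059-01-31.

2058-06-30 is a Sunday.
That's 224 days from start to end, counting both.
224 = 7 × 32, so the span is exactly 32 full weeks.
Each full week contributes 5 weekdays (Mon–Fri): 32 × 5 = 160.
Total: 160.
Holidays: 2058-07-22 (Mon); 2058-08-25 (Sun); 2058-11-28 (Thu); 2058-12-07 (Sat); 2059-01-31 (Fri).
3 of the 5 holidays fall on weekdays; the rest are weekends and were already excluded.
Business days: 160 − 3 = 157.

157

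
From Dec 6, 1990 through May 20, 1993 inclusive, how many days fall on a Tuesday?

128

Dec 6, 1990 is a Thursday.
From Dec 6, 1990 to May 20, 1993 is 897 days inclusive.
897 = 7 × 128 + 1, so there are 128 full weeks plus 1 extra day.
Each full week contributes one Tuesday: 128 so far.
The 1 extra day is Thu — none qualify.
Total: 128 + 0 = 128.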